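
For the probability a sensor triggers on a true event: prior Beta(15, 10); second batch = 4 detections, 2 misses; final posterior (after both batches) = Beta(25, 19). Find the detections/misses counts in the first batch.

6 detections and 7 misses

Sequential conjugate updates are equivalent to a single update on the pooled data, so total successes = posterior α − prior α and total failures = posterior β − prior β.
Total across both batches: 25−15=10 detections, 19−10=9 misses.
Subtract the second batch: 10−4=6 detections and 9−2=7 misses.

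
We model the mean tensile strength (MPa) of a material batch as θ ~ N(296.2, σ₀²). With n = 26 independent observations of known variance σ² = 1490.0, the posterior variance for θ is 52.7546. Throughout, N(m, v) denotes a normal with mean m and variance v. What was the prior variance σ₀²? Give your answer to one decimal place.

For the Normal–Normal model with known σ², precisions add: τ_n = τ₀ + n/σ².
So 1/σ₀² = 1/52.7546 − 26/1490.0 = 0.018956 − 0.017450 = 0.001506.
Hence σ₀² = 1/0.001506 ≈ 664.0.

σ₀² = 664.0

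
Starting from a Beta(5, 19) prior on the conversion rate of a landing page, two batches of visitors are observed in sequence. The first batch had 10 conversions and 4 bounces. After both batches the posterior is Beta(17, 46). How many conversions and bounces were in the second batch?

2 conversions and 23 bounces

Sequential conjugate updates are equivalent to a single update on the pooled data, so total successes = posterior α − prior α and total failures = posterior β − prior β.
Total across both batches: 17−5=12 conversions, 46−19=27 bounces.
Subtract the first batch: 12−10=2 conversions and 27−4=23 bounces.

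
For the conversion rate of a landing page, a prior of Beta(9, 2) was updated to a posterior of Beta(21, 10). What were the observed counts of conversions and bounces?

12 conversions and 8 bounces

Beta is conjugate to the binomial likelihood: posterior = Beta(a+s, b+f).
So s = 21 − 9 = 12 and f = 10 − 2 = 8.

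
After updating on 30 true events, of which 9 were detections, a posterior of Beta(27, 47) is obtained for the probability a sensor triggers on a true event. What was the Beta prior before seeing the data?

Beta is conjugate to the binomial likelihood: posterior = Beta(a+s, b+f).
So a = 27 − 9 = 18 and b = 47 − 21 = 26.

Beta(18, 26)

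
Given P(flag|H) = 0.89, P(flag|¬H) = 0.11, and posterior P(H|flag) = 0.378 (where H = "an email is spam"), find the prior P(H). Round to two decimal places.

In odds form, posterior odds = prior odds × likelihood ratio, so prior odds = posterior odds ÷ LR.
Posterior odds = 0.378/(1−0.378) = 0.6077. LR = 0.89/0.11 = 8.0909.
Prior odds = 0.6077/8.0909 = 0.0751, so P(H) = 0.0751/(1+0.0751) ≈ 0.07.

P(H) = 0.07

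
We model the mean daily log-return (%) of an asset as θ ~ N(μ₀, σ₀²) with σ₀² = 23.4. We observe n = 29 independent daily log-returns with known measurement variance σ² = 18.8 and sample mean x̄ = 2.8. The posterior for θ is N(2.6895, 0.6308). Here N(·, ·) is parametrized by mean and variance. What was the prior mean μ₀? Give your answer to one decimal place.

μ₀ = -1.3

The posterior mean is a precision-weighted average: μ_n = (τ₀μ₀ + τ_data·x̄)/(τ₀+τ_data), with τ₀=1/σ₀² and τ_data=n/σ².
Here τ₀ = 1/23.4 = 0.042735 and τ_data = 29/18.8 = 1.542553, so τ_n = 1.585288.
Rearranging for μ₀: μ₀ = (μ_n·τ_n − τ_data·x̄)/τ₀ = (2.6895·1.585288 − 1.542553·2.8) / 0.042735 = -0.055516/0.042735 ≈ -1.3.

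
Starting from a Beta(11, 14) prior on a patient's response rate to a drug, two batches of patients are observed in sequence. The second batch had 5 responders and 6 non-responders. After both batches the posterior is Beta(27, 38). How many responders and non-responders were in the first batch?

Because Beta–binomial updating is additive in the counts, the combined data contributed (α_post−α_prior, β_post−β_prior) successes and failures.
Total across both batches: 27−11=16 responders, 38−14=24 non-responders.
Subtract the second batch: 16−5=11 responders and 24−6=18 non-responders.

11 responders and 18 non-responders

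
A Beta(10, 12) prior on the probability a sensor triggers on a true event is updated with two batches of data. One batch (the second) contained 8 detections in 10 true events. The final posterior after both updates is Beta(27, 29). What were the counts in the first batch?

Because Beta–binomial updating is additive in the counts, the combined data contributed (α_post−α_prior, β_post−β_prior) successes and failures.
Total across both batches: 27−10=17 detections, 29−12=17 misses.
Subtract the second batch: 17−8=9 detections and 17−2=15 misses.

9 detections and 15 misses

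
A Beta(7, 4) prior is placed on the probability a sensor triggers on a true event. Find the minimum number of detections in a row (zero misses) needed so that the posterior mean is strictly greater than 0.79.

k = 9

After k detections and 0 misses the posterior is Beta(7+k, 4), with mean (7+k)/(7+4+k).
Set (7+k)/(11+k) > 0.79 and solve: k > (0.79·11 − 7)/(1 − 0.79) = 8.048.
The smallest integer exceeding 8.048 is 9.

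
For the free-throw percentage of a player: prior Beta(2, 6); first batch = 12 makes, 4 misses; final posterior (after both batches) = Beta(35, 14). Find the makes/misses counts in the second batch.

Sequential conjugate updates are equivalent to a single update on the pooled data, so total successes = posterior α − prior α and total failures = posterior β − prior β.
Total across both batches: 35−2=33 makes, 14−6=8 misses.
Subtract the first batch: 33−12=21 makes and 8−4=4 misses.

21 makes and 4 misses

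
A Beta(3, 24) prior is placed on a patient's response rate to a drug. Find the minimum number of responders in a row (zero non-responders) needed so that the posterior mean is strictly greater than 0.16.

k = 2

After k responders and 0 non-responders the posterior is Beta(3+k, 24), with mean (3+k)/(3+24+k).
Set (3+k)/(27+k) > 0.16 and solve: k > (0.16·27 − 3)/(1 − 0.16) = 1.571.
The smallest integer exceeding 1.571 is 2, and checking k=2: (5)/(29) = 0.1724 > 0.16.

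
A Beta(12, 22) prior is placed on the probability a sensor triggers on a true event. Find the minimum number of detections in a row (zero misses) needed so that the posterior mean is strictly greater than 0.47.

k = 8

After k detections and 0 misses the posterior is Beta(12+k, 22), with mean (12+k)/(12+22+k).
Set (12+k)/(34+k) > 0.47 and solve: k > (0.47·34 − 12)/(1 − 0.47) = 7.509.
The smallest integer exceeding 7.509 is 8.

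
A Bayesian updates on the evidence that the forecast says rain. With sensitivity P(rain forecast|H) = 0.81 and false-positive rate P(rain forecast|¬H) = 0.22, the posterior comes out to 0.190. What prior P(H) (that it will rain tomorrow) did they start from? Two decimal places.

Bayes' rule in odds form gives O(H|E) = O(H)·[P(E|H)/P(E|¬H)], hence O(H) = O(H|E)/LR.
Posterior odds = 0.190/(1−0.190) = 0.2346. LR = 0.81/0.22 = 3.6818.
Prior odds = 0.2346/3.6818 = 0.0637, so P(H) = 0.0637/(1+0.0637) ≈ 0.06.

P(H) = 0.06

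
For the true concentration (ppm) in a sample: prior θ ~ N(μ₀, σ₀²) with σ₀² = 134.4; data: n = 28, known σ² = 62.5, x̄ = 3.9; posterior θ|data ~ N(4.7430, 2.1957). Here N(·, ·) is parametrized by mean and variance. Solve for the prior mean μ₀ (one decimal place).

The posterior mean is a precision-weighted average: μ_n = (τ₀μ₀ + τ_data·x̄)/(τ₀+τ_data), with τ₀=1/σ₀² and τ_data=n/σ².
Here τ₀ = 1/134.4 = 0.007440 and τ_data = 28/62.5 = 0.448000, so τ_n = 0.455440.
Rearranging for μ₀: μ₀ = (μ_n·τ_n − τ_data·x̄)/τ₀ = (4.7430·0.455440 − 0.448000·3.9) / 0.007440 = 0.412952/0.007440 ≈ 55.5.

μ₀ = 55.5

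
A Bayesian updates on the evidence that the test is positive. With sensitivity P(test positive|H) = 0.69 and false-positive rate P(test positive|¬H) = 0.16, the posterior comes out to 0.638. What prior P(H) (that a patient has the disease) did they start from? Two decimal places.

P(H) = 0.29

In odds form, posterior odds = prior odds × likelihood ratio, so prior odds = posterior odds ÷ LR.
Posterior odds = 0.638/(1−0.638) = 1.7624. LR = 0.69/0.16 = 4.3125.
Prior odds = 1.7624/4.3125 = 0.4087, so P(H) = 0.4087/(1+0.4087) ≈ 0.29.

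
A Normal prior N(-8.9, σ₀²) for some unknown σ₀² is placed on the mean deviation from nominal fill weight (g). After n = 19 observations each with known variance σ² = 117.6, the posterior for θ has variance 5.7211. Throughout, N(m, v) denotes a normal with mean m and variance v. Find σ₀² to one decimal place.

σ₀² = 75.6

Posterior precision equals prior precision plus data precision: 1/σ_n² = 1/σ₀² + n/σ².
So 1/σ₀² = 1/5.7211 − 19/117.6 = 0.174792 − 0.161565 = 0.013227.
Hence σ₀² = 1/0.013227 ≈ 75.6.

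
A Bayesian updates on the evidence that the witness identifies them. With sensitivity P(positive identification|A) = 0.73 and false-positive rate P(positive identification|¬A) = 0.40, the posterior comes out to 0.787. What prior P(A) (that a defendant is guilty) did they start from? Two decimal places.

Bayes' rule in odds form gives O(A|E) = O(A)·[P(E|A)/P(E|¬A)], hence O(A) = O(A|E)/LR.
Posterior odds = 0.787/(1−0.787) = 3.6948. LR = 0.73/0.40 = 1.8250.
Prior odds = 3.6948/1.8250 = 2.0245, so P(A) = 2.0245/(1+2.0245) ≈ 0.67.

P(A) = 0.67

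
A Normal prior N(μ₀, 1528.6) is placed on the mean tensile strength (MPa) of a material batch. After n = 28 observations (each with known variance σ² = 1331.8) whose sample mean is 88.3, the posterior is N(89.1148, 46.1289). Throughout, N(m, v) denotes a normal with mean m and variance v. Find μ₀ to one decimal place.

The posterior mean is a precision-weighted average: μ_n = (τ₀μ₀ + τ_data·x̄)/(τ₀+τ_data), with τ₀=1/σ₀² and τ_data=n/σ².
Here τ₀ = 1/1528.6 = 0.000654 and τ_data = 28/1331.8 = 0.021024, so τ_n = 0.021678.
Rearranging for μ₀: μ₀ = (μ_n·τ_n − τ_data·x̄)/τ₀ = (89.1148·0.021678 − 0.021024·88.3) / 0.000654 = 0.075411/0.000654 ≈ 115.3.

μ₀ = 115.3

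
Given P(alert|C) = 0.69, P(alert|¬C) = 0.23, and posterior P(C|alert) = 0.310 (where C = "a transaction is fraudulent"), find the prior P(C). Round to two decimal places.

In odds form, posterior odds = prior odds × likelihood ratio, so prior odds = posterior odds ÷ LR.
Posterior odds = 0.310/(1−0.310) = 0.4493. LR = 0.69/0.23 = 3.0000.
Prior odds = 0.4493/3.0000 = 0.1498, so P(C) = 0.1498/(1+0.1498) ≈ 0.13.

P(C) = 0.13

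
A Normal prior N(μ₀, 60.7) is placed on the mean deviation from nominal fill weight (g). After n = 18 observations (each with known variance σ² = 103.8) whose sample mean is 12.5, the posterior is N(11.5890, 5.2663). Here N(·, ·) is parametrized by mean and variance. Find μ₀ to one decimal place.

With known observation variance, the Normal–Normal posterior has precision τ_n = τ₀ + n/σ² and mean μ_n = (τ₀μ₀ + (n/σ²)x̄)/τ_n.
Here τ₀ = 1/60.7 = 0.016474 and τ_data = 18/103.8 = 0.173410, so τ_n = 0.189884.
Rearranging for μ₀: μ₀ = (μ_n·τ_n − τ_data·x̄)/τ₀ = (11.5890·0.189884 − 0.173410·12.5) / 0.016474 = 0.032941/0.016474 ≈ 2.0.

μ₀ = 2.0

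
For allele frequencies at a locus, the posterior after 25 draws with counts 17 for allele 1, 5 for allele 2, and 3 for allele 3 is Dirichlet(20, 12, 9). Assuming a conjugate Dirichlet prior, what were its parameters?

Dirichlet(3, 7, 6)

For a Dirichlet(α) prior with multinomial counts c, the posterior is Dirichlet(α + c) componentwise.
Subtract each count from the matching posterior parameter: 20−17=3, 12−5=7, 9−3=6.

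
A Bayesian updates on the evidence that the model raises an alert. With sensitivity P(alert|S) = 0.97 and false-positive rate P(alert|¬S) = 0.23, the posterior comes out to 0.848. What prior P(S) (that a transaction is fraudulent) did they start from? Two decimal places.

In odds form, posterior odds = prior odds × likelihood ratio, so prior odds = posterior odds ÷ LR.
Posterior odds = 0.848/(1−0.848) = 5.5789. LR = 0.97/0.23 = 4.2174.
Prior odds = 5.5789/4.2174 = 1.3228, so P(S) = 1.3228/(1+1.3228) ≈ 0.57.

P(S) = 0.57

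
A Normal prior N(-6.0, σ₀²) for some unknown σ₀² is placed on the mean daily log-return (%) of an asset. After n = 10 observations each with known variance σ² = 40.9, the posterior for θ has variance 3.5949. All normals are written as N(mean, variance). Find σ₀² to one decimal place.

Posterior precision equals prior precision plus data precision: 1/σ_n² = 1/σ₀² + n/σ².
So 1/σ₀² = 1/3.5949 − 10/40.9 = 0.278172 − 0.244499 = 0.033673.
Hence σ₀² = 1/0.033673 ≈ 29.7.

σ₀² = 29.7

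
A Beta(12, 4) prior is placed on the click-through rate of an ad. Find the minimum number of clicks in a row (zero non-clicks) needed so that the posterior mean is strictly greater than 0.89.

k = 21

After k clicks and 0 non-clicks the posterior is Beta(12+k, 4), with mean (12+k)/(12+4+k).
Set (12+k)/(16+k) > 0.89 and solve: k > (0.89·16 − 12)/(1 − 0.89) = 20.364.
The smallest integer exceeding 20.364 is 21.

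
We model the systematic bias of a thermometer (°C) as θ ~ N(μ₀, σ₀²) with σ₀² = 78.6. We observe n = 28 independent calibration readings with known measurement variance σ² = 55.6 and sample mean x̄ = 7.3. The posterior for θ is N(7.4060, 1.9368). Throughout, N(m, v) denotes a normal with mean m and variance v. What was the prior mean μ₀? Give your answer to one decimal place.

μ₀ = 11.6

With known observation variance, the Normal–Normal posterior has precision τ_n = τ₀ + n/σ² and mean μ_n = (τ₀μ₀ + (n/σ²)x̄)/τ_n.
Here τ₀ = 1/78.6 = 0.012723 and τ_data = 28/55.6 = 0.503597, so τ_n = 0.516320.
Rearranging for μ₀: μ₀ = (μ_n·τ_n − τ_data·x̄)/τ₀ = (7.4060·0.516320 − 0.503597·7.3) / 0.012723 = 0.147608/0.012723 ≈ 11.6.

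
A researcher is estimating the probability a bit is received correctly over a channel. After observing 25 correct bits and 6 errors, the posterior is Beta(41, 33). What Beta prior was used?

Beta(16, 27)

Under Beta–binomial conjugacy the posterior parameters are (α+s, β+f).
Subtract the data counts: 41−25=16, 33−6=27.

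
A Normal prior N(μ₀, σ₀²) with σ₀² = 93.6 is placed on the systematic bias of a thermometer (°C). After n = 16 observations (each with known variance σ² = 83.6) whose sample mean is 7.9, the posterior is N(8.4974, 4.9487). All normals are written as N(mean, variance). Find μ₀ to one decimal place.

μ₀ = 19.2

With known observation variance, the Normal–Normal posterior has precision τ_n = τ₀ + n/σ² and mean μ_n = (τ₀μ₀ + (n/σ²)x̄)/τ_n.
Here τ₀ = 1/93.6 = 0.010684 and τ_data = 16/83.6 = 0.191388, so τ_n = 0.202072.
Rearranging for μ₀: μ₀ = (μ_n·τ_n − τ_data·x̄)/τ₀ = (8.4974·0.202072 − 0.191388·7.9) / 0.010684 = 0.205121/0.010684 ≈ 19.2.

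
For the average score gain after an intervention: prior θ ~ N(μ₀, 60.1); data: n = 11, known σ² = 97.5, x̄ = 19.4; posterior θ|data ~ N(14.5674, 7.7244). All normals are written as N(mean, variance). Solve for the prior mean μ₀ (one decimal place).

With known observation variance, the Normal–Normal posterior has precision τ_n = τ₀ + n/σ² and mean μ_n = (τ₀μ₀ + (n/σ²)x̄)/τ_n.
Here τ₀ = 1/60.1 = 0.016639 and τ_data = 11/97.5 = 0.112821, so τ_n = 0.129460.
Rearranging for μ₀: μ₀ = (μ_n·τ_n − τ_data·x̄)/τ₀ = (14.5674·0.129460 − 0.112821·19.4) / 0.016639 = -0.302832/0.016639 ≈ -18.2.

μ₀ = -18.2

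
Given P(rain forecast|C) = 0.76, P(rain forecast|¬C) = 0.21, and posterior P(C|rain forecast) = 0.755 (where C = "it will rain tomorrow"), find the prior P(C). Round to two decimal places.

In odds form, posterior odds = prior odds × likelihood ratio, so prior odds = posterior odds ÷ LR.
Posterior odds = 0.755/(1−0.755) = 3.0816. LR = 0.76/0.21 = 3.6190.
Prior odds = 3.0816/3.6190 = 0.8515, so P(C) = 0.8515/(1+0.8515) ≈ 0.46.

P(C) = 0.46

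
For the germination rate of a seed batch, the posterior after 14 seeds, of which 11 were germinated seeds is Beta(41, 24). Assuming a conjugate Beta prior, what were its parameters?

Beta(30, 21)

A Beta(α, β) prior with s successes and f failures in binomial data gives a Beta(α+s, β+f) posterior.
So α = 41 − 11 = 30 and β = 24 − 3 = 21.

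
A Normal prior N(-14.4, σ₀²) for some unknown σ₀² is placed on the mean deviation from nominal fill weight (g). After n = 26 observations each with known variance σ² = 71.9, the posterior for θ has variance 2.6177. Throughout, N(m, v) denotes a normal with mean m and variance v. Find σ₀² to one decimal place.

σ₀² = 49.0

Posterior precision equals prior precision plus data precision: 1/σ_n² = 1/σ₀² + n/σ².
So 1/σ₀² = 1/2.6177 − 26/71.9 = 0.382015 − 0.361613 = 0.020402.
Hence σ₀² = 1/0.020402 ≈ 49.0.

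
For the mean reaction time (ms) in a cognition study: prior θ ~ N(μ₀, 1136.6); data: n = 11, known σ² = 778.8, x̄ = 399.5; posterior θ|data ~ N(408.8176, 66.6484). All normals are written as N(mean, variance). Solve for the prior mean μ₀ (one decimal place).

μ₀ = 558.4

With known observation variance, the Normal–Normal posterior has precision τ_n = τ₀ + n/σ² and mean μ_n = (τ₀μ₀ + (n/σ²)x̄)/τ_n.
Here τ₀ = 1/1136.6 = 0.000880 and τ_data = 11/778.8 = 0.014124, so τ_n = 0.015004.
Rearranging for μ₀: μ₀ = (μ_n·τ_n − τ_data·x̄)/τ₀ = (408.8176·0.015004 − 0.014124·399.5) / 0.000880 = 0.491361/0.000880 ≈ 558.4.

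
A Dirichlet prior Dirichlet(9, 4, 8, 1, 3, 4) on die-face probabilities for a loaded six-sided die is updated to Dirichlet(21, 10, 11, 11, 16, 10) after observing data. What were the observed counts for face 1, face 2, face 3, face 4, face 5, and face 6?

counts (12, 6, 3, 10, 13, 6)

For a Dirichlet(α) prior with multinomial counts c, the posterior is Dirichlet(α + c) componentwise.
Counts are posterior − prior componentwise: 21−9=12, 10−4=6, 11−8=3, 11−1=10, 16−3=13, 10−4=6.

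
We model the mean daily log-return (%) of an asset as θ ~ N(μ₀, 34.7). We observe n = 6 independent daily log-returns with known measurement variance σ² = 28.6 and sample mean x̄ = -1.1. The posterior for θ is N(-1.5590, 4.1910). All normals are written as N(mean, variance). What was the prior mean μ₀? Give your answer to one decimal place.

The posterior mean is a precision-weighted average: μ_n = (τ₀μ₀ + τ_data·x̄)/(τ₀+τ_data), with τ₀=1/σ₀² and τ_data=n/σ².
Here τ₀ = 1/34.7 = 0.028818 and τ_data = 6/28.6 = 0.209790, so τ_n = 0.238608.
Rearranging for μ₀: μ₀ = (μ_n·τ_n − τ_data·x̄)/τ₀ = (-1.5590·0.238608 − 0.209790·-1.1) / 0.028818 = -0.141221/0.028818 ≈ -4.9.

μ₀ = -4.9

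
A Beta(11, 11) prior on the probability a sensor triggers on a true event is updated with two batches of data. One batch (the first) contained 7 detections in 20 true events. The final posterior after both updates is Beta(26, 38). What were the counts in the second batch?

Because Beta–binomial updating is additive in the counts, the combined data contributed (α_post−α_prior, β_post−β_prior) successes and failures.
Total across both batches: 26−11=15 detections, 38−11=27 misses.
Subtract the first batch: 15−7=8 detections and 27−13=14 misses.

8 detections and 14 misses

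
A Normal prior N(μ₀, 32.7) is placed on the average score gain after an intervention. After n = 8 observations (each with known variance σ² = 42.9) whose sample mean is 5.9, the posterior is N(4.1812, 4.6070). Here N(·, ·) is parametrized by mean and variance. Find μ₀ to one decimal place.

μ₀ = -6.3

The posterior mean is a precision-weighted average: μ_n = (τ₀μ₀ + τ_data·x̄)/(τ₀+τ_data), with τ₀=1/σ₀² and τ_data=n/σ².
Here τ₀ = 1/32.7 = 0.030581 and τ_data = 8/42.9 = 0.186480, so τ_n = 0.217061.
Rearranging for μ₀: μ₀ = (μ_n·τ_n − τ_data·x̄)/τ₀ = (4.1812·0.217061 − 0.186480·5.9) / 0.030581 = -0.192657/0.030581 ≈ -6.3.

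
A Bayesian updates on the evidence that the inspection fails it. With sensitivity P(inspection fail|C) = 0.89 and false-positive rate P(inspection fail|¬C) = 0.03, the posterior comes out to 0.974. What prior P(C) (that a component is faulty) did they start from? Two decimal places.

Bayes' rule in odds form gives O(C|E) = O(C)·[P(E|C)/P(E|¬C)], hence O(C) = O(C|E)/LR.
Posterior odds = 0.974/(1−0.974) = 37.4615. LR = 0.89/0.03 = 29.6667.
Prior odds = 37.4615/29.6667 = 1.2627, so P(C) = 1.2627/(1+1.2627) ≈ 0.56.

P(C) = 0.56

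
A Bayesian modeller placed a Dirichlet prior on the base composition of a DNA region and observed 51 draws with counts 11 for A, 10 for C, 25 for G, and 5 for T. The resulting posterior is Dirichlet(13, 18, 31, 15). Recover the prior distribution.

Dirichlet(2, 8, 6, 10)

For a Dirichlet(α) prior with multinomial counts c, the posterior is Dirichlet(α + c) componentwise.
Subtract each count from the matching posterior parameter: 13−11=2, 18−10=8, 31−25=6, 15−5=10.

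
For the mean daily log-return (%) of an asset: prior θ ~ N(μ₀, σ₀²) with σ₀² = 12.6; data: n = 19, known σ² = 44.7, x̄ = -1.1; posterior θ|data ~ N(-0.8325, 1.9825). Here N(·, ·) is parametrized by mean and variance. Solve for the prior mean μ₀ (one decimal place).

With known observation variance, the Normal–Normal posterior has precision τ_n = τ₀ + n/σ² and mean μ_n = (τ₀μ₀ + (n/σ²)x̄)/τ_n.
Here τ₀ = 1/12.6 = 0.079365 and τ_data = 19/44.7 = 0.425056, so τ_n = 0.504421.
Rearranging for μ₀: μ₀ = (μ_n·τ_n − τ_data·x̄)/τ₀ = (-0.8325·0.504421 − 0.425056·-1.1) / 0.079365 = 0.047631/0.079365 ≈ 0.6.

μ₀ = 0.6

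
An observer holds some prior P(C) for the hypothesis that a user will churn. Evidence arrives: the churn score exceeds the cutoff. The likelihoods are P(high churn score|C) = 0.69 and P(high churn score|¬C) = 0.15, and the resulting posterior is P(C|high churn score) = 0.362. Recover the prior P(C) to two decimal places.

P(C) = 0.11

Bayes' rule in odds form gives O(C|E) = O(C)·[P(E|C)/P(E|¬C)], hence O(C) = O(C|E)/LR.
Posterior odds = 0.362/(1−0.362) = 0.5674. LR = 0.69/0.15 = 4.6000.
Prior odds = 0.5674/4.6000 = 0.1233, so P(C) = 0.1233/(1+0.1233) ≈ 0.11.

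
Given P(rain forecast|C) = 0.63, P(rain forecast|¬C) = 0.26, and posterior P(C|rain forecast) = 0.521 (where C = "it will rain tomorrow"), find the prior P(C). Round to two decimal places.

Bayes' rule in odds form gives O(C|E) = O(C)·[P(E|C)/P(E|¬C)], hence O(C) = O(C|E)/LR.
Posterior odds = 0.521/(1−0.521) = 1.0877. LR = 0.63/0.26 = 2.4231.
Prior odds = 1.0877/2.4231 = 0.4489, so P(C) = 0.4489/(1+0.4489) ≈ 0.31.

P(C) = 0.31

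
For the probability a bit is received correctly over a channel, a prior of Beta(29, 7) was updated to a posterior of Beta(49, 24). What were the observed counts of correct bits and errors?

20 correct bits and 17 errors

A Beta(a, b) prior with s successes and f failures in binomial data gives a Beta(a+s, b+f) posterior.
Match parameters: s=49−29=20, f=24−7=17.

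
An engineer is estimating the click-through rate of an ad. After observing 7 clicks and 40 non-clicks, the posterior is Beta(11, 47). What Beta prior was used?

A Beta(a, b) prior with s successes and f failures in binomial data gives a Beta(a+s, b+f) posterior.
Subtract the data counts: 11−7=4, 47−40=7.

Beta(4, 7)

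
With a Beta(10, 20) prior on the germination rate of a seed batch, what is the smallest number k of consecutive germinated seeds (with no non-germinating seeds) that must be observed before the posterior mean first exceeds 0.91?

k = 193

After k germinated seeds and 0 non-germinating seeds the posterior is Beta(10+k, 20), with mean (10+k)/(10+20+k).
Set (10+k)/(30+k) > 0.91 and solve: k > (0.91·30 − 10)/(1 − 0.91) = 192.222.
The smallest integer exceeding 192.222 is 193, and checking k=193: (203)/(223) = 0.9103 > 0.91.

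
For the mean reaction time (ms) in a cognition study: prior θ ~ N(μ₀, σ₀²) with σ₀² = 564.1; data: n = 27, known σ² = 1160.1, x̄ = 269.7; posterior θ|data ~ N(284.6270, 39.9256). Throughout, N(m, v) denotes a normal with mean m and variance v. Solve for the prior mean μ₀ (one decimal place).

The posterior mean is a precision-weighted average: μ_n = (τ₀μ₀ + τ_data·x̄)/(τ₀+τ_data), with τ₀=1/σ₀² and τ_data=n/σ².
Here τ₀ = 1/564.1 = 0.001773 and τ_data = 27/1160.1 = 0.023274, so τ_n = 0.025047.
Rearranging for μ₀: μ₀ = (μ_n·τ_n − τ_data·x̄)/τ₀ = (284.6270·0.025047 − 0.023274·269.7) / 0.001773 = 0.852055/0.001773 ≈ 480.6.

μ₀ = 480.6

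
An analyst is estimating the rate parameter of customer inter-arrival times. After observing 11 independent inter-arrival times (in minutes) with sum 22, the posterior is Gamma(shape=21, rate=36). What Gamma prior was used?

Gamma(shape=10, rate=14)

Gamma–exponential conjugacy: posterior shape = α + n, posterior rate = β + Σtᵢ.
So α = 21 − 11 = 10 and β = 36 − 22 = 14.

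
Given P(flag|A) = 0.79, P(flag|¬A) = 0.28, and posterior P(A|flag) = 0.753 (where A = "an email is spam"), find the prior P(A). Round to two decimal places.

Bayes' rule in odds form gives O(A|E) = O(A)·[P(E|A)/P(E|¬A)], hence O(A) = O(A|E)/LR.
Posterior odds = 0.753/(1−0.753) = 3.0486. LR = 0.79/0.28 = 2.8214.
Prior odds = 3.0486/2.8214 = 1.0805, so P(A) = 1.0805/(1+1.0805) ≈ 0.52.

P(A) = 0.52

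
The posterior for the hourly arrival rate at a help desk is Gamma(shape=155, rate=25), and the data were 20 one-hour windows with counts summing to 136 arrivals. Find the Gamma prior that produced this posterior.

Gamma(shape=19, rate=5)

A Gamma(α, β) prior (rate parametrization) on a Poisson rate with n observations summing to S gives posterior Gamma(α+S, β+n).
So α = 155 − 136 = 19 and β = 25 − 20 = 5.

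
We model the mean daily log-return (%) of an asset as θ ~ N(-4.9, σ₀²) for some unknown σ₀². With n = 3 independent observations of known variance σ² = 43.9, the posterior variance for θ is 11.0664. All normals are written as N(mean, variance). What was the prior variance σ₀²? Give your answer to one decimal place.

For the Normal–Normal model with known σ², precisions add: τ_n = τ₀ + n/σ².
So 1/σ₀² = 1/11.0664 − 3/43.9 = 0.090364 − 0.068337 = 0.022027.
Hence σ₀² = 1/0.022027 ≈ 45.4.

σ₀² = 45.4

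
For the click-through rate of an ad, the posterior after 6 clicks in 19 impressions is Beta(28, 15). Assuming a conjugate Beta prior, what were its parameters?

Beta(22, 2)

Under Beta–binomial conjugacy the posterior parameters are (α+s, β+f).
So α = 28 − 6 = 22 and β = 15 − 13 = 2.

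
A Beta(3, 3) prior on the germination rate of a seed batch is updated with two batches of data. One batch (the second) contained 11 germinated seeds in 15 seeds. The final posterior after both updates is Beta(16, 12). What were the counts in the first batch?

Sequential conjugate updates are equivalent to a single update on the pooled data, so total successes = posterior α − prior α and total failures = posterior β − prior β.
Total across both batches: 16−3=13 germinated seeds, 12−3=9 non-germinating seeds.
Subtract the second batch: 13−11=2 germinated seeds and 9−4=5 non-germinating seeds.

2 germinated seeds and 5 non-germinating seeds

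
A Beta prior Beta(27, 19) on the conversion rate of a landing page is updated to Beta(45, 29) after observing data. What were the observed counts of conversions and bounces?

18 conversions and 10 bounces

A Beta(a, b) prior with s successes and f failures in binomial data gives a Beta(a+s, b+f) posterior.
Match parameters: s=45−27=18, f=29−19=10.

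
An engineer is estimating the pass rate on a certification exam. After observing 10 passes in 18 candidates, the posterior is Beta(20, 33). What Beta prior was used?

Beta is conjugate to the binomial likelihood: posterior = Beta(α+s, β+f).
Subtract the data counts: 20−10=10, 33−8=25.

Beta(10, 25)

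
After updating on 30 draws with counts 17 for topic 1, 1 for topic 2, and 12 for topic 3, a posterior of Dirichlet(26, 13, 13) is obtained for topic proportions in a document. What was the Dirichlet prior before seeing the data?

For a Dirichlet(α) prior with multinomial counts c, the posterior is Dirichlet(α + c) componentwise.
Subtract each count from the matching posterior parameter: 26−17=9, 13−1=12, 13−12=1.

Dirichlet(9, 12, 1)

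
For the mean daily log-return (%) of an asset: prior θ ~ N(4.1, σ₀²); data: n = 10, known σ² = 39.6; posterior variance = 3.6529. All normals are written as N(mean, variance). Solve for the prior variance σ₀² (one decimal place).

Posterior precision equals prior precision plus data precision: 1/σ_n² = 1/σ₀² + n/σ².
So 1/σ₀² = 1/3.6529 − 10/39.6 = 0.273755 − 0.252525 = 0.021230.
Hence σ₀² = 1/0.021230 ≈ 47.1.

σ₀² = 47.1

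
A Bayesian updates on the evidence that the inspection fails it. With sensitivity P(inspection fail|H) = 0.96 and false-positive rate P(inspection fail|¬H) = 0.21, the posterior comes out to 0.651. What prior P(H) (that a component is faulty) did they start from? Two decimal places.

In odds form, posterior odds = prior odds × likelihood ratio, so prior odds = posterior odds ÷ LR.
Posterior odds = 0.651/(1−0.651) = 1.8653. LR = 0.96/0.21 = 4.5714.
Prior odds = 1.8653/4.5714 = 0.4080, so P(H) = 0.4080/(1+0.4080) ≈ 0.29.

P(H) = 0.29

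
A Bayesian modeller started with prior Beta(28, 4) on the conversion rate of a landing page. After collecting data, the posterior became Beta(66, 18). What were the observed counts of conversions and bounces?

Beta is conjugate to the binomial likelihood: posterior = Beta(a+s, b+f).
Match parameters: s=66−28=38, f=18−4=14.

38 conversions and 14 bounces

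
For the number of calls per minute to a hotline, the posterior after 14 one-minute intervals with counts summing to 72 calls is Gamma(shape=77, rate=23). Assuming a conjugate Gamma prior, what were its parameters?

Gamma–Poisson conjugacy: posterior shape = α + Σxᵢ, posterior rate = β + n.
So α = 77 − 72 = 5 and β = 23 − 14 = 9.

Gamma(shape=5, rate=9)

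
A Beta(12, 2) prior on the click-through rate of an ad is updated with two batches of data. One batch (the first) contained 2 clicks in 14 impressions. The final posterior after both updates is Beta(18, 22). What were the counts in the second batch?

4 clicks and 8 non-clicks

Sequential conjugate updates are equivalent to a single update on the pooled data, so total successes = posterior α − prior α and total failures = posterior β − prior β.
Total across both batches: 18−12=6 clicks, 22−2=20 non-clicks.
Subtract the first batch: 6−2=4 clicks and 20−12=8 non-clicks.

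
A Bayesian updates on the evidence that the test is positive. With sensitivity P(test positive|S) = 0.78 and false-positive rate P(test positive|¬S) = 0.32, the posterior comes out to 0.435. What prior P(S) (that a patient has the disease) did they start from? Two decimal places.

Bayes' rule in odds form gives O(S|E) = O(S)·[P(E|S)/P(E|¬S)], hence O(S) = O(S|E)/LR.
Posterior odds = 0.435/(1−0.435) = 0.7699. LR = 0.78/0.32 = 2.4375.
Prior odds = 0.7699/2.4375 = 0.3159, so P(S) = 0.3159/(1+0.3159) ≈ 0.24.

P(S) = 0.24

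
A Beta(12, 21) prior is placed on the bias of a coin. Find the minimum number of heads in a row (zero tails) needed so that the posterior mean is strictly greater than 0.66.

After k heads and 0 tails the posterior is Beta(12+k, 21), with mean (12+k)/(12+21+k).
Set (12+k)/(33+k) > 0.66 and solve: k > (0.66·33 − 12)/(1 − 0.66) = 28.765.
The smallest integer exceeding 28.765 is 29.

k = 29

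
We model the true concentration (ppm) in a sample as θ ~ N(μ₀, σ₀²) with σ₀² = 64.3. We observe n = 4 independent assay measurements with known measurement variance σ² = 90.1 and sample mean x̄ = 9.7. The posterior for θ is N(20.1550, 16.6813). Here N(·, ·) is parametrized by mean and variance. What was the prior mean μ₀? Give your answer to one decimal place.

With known observation variance, the Normal–Normal posterior has precision τ_n = τ₀ + n/σ² and mean μ_n = (τ₀μ₀ + (n/σ²)x̄)/τ_n.
Here τ₀ = 1/64.3 = 0.015552 and τ_data = 4/90.1 = 0.044395, so τ_n = 0.059947.
Rearranging for μ₀: μ₀ = (μ_n·τ_n − τ_data·x̄)/τ₀ = (20.1550·0.059947 − 0.044395·9.7) / 0.015552 = 0.777600/0.015552 ≈ 50.0.

μ₀ = 50.0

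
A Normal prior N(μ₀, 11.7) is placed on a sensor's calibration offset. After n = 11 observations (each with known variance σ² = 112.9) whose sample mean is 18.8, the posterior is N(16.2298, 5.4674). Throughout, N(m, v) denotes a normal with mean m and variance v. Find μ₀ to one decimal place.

μ₀ = 13.3

The posterior mean is a precision-weighted average: μ_n = (τ₀μ₀ + τ_data·x̄)/(τ₀+τ_data), with τ₀=1/σ₀² and τ_data=n/σ².
Here τ₀ = 1/11.7 = 0.085470 and τ_data = 11/112.9 = 0.097431, so τ_n = 0.182901.
Rearranging for μ₀: μ₀ = (μ_n·τ_n − τ_data·x̄)/τ₀ = (16.2298·0.182901 − 0.097431·18.8) / 0.085470 = 1.136744/0.085470 ≈ 13.3.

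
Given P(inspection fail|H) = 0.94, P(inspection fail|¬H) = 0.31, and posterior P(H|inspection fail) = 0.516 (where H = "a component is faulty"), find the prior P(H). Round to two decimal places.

Bayes' rule in odds form gives O(H|E) = O(H)·[P(E|H)/P(E|¬H)], hence O(H) = O(H|E)/LR.
Posterior odds = 0.516/(1−0.516) = 1.0661. LR = 0.94/0.31 = 3.0323.
Prior odds = 1.0661/3.0323 = 0.3516, so P(H) = 0.3516/(1+0.3516) ≈ 0.26.

P(H) = 0.26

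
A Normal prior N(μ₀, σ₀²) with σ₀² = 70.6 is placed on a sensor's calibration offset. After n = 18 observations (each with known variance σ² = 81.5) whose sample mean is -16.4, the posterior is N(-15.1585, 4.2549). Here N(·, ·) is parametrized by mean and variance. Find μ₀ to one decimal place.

With known observation variance, the Normal–Normal posterior has precision τ_n = τ₀ + n/σ² and mean μ_n = (τ₀μ₀ + (n/σ²)x̄)/τ_n.
Here τ₀ = 1/70.6 = 0.014164 and τ_data = 18/81.5 = 0.220859, so τ_n = 0.235023.
Rearranging for μ₀: μ₀ = (μ_n·τ_n − τ_data·x̄)/τ₀ = (-15.1585·0.235023 − 0.220859·-16.4) / 0.014164 = 0.059491/0.014164 ≈ 4.2.

μ₀ = 4.2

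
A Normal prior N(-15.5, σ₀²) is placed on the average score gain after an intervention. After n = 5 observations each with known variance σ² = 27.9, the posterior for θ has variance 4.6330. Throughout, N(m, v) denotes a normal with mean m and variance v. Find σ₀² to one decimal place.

σ₀² = 27.3

For the Normal–Normal model with known σ², precisions add: τ_n = τ₀ + n/σ².
So 1/σ₀² = 1/4.6330 − 5/27.9 = 0.215843 − 0.179211 = 0.036632.
Hence σ₀² = 1/0.036632 ≈ 27.3.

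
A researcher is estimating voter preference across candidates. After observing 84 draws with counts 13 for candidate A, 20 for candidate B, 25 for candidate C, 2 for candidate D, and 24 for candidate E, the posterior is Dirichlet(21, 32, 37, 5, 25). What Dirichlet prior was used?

Dirichlet(8, 12, 12, 3, 1)

For a Dirichlet(α) prior with multinomial counts c, the posterior is Dirichlet(α + c) componentwise.
Subtract each count from the matching posterior parameter: 21−13=8, 32−20=12, 37−25=12, 5−2=3, 25−24=1.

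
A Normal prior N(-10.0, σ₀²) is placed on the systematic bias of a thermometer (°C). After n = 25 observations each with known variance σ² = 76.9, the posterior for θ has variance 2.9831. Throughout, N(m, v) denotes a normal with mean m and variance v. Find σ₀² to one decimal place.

σ₀² = 98.8

Posterior precision equals prior precision plus data precision: 1/σ_n² = 1/σ₀² + n/σ².
So 1/σ₀² = 1/2.9831 − 25/76.9 = 0.335222 − 0.325098 = 0.010124.
Hence σ₀² = 1/0.010124 ≈ 98.8.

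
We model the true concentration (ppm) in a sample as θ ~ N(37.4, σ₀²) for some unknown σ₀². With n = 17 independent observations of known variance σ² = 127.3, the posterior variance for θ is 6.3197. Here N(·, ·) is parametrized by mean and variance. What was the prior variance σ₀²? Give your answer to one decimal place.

Posterior precision equals prior precision plus data precision: 1/σ_n² = 1/σ₀² + n/σ².
So 1/σ₀² = 1/6.3197 − 17/127.3 = 0.158235 − 0.133543 = 0.024692.
Hence σ₀² = 1/0.024692 ≈ 40.5.

σ₀² = 40.5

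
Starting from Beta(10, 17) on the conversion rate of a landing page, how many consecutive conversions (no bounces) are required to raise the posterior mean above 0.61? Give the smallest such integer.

k = 17

After k conversions and 0 bounces the posterior is Beta(10+k, 17), with mean (10+k)/(10+17+k).
Set (10+k)/(27+k) > 0.61 and solve: k > (0.61·27 − 10)/(1 − 0.61) = 16.590.
The smallest integer exceeding 16.590 is 17.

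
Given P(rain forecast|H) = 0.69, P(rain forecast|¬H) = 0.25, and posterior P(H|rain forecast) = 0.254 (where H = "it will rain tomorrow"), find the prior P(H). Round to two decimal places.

In odds form, posterior odds = prior odds × likelihood ratio, so prior odds = posterior odds ÷ LR.
Posterior odds = 0.254/(1−0.254) = 0.3405. LR = 0.69/0.25 = 2.7600.
Prior odds = 0.3405/2.7600 = 0.1234, so P(H) = 0.1234/(1+0.1234) ≈ 0.11.

P(H) = 0.11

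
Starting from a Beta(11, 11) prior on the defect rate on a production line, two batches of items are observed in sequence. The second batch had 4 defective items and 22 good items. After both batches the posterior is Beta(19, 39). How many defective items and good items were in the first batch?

4 defective items and 6 good items

Sequential conjugate updates are equivalent to a single update on the pooled data, so total successes = posterior α − prior α and total failures = posterior β − prior β.
Total across both batches: 19−11=8 defective items, 39−11=28 good items.
Subtract the second batch: 8−4=4 defective items and 28−22=6 good items.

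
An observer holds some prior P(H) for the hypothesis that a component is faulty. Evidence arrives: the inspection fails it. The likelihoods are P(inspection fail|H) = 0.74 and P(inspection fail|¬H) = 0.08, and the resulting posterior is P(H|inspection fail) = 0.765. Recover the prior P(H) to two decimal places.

P(H) = 0.26

In odds form, posterior odds = prior odds × likelihood ratio, so prior odds = posterior odds ÷ LR.
Posterior odds = 0.765/(1−0.765) = 3.2553. LR = 0.74/0.08 = 9.2500.
Prior odds = 3.2553/9.2500 = 0.3519, so P(H) = 0.3519/(1+0.3519) ≈ 0.26.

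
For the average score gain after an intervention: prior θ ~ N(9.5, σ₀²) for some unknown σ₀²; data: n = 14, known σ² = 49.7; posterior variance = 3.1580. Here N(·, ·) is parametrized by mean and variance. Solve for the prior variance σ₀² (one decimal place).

σ₀² = 28.6

For the Normal–Normal model with known σ², precisions add: τ_n = τ₀ + n/σ².
So 1/σ₀² = 1/3.1580 − 14/49.7 = 0.316656 − 0.281690 = 0.034966.
Hence σ₀² = 1/0.034966 ≈ 28.6.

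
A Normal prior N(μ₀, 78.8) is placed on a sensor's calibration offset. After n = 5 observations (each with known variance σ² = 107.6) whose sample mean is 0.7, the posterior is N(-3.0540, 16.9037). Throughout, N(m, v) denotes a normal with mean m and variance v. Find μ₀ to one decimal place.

μ₀ = -16.8

With known observation variance, the Normal–Normal posterior has precision τ_n = τ₀ + n/σ² and mean μ_n = (τ₀μ₀ + (n/σ²)x̄)/τ_n.
Here τ₀ = 1/78.8 = 0.012690 and τ_data = 5/107.6 = 0.046468, so τ_n = 0.059158.
Rearranging for μ₀: μ₀ = (μ_n·τ_n − τ_data·x̄)/τ₀ = (-3.0540·0.059158 − 0.046468·0.7) / 0.012690 = -0.213196/0.012690 ≈ -16.8.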